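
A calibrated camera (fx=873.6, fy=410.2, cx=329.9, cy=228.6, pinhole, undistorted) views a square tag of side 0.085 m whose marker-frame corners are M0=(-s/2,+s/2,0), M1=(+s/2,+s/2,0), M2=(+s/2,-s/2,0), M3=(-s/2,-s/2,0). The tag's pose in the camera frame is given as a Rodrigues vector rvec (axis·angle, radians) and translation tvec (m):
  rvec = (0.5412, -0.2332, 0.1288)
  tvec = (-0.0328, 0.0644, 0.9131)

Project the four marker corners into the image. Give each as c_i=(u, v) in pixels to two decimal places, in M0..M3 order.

Intrinsics K: fx=873.6, fy=410.2, cx=329.9, cy=228.6
Marker side s = 0.085 m; corners in marker frame (Z=0):
  M0 = (-0.0425, +0.0425, 0)
  M1 = (+0.0425, +0.0425, 0)
  M2 = (+0.0425, -0.0425, 0)
  M3 = (-0.0425, -0.0425, 0)
rvec = (0.5412, -0.2332, 0.1288), |rvec| = θ = 0.60322 rad = 34.562°
Rodrigues: sinθ=0.56729, 1−cosθ=0.17648; R = I + sinθ·[k]× + (1−cosθ)·[k]×²:
    [+0.96558 -0.18234 -0.18550]
    [+0.05992 +0.84989 -0.52354]
    [+0.25312 +0.49440 +0.83156]
t = (-0.0328, 0.0644, 0.9131) m
M0: Pc = R·M0+t = (-0.08159, +0.09797, +0.92335); u = 873.6·(-0.08159)/0.92335 + 329.9 = 252.7096, v = 410.2·(+0.09797)/0.92335 + 228.6 = 272.1249
M1: Pc = R·M1+t = (+0.00049, +0.10307, +0.94487); u = 873.6·(+0.00049)/0.94487 + 329.9 = 330.3507, v = 410.2·(+0.10307)/0.94487 + 228.6 = 273.3448
M2: Pc = R·M2+t = (+0.01599, +0.03083, +0.90285); u = 873.6·(+0.01599)/0.90285 + 329.9 = 345.3688, v = 410.2·(+0.03083)/0.90285 + 228.6 = 242.6055
M3: Pc = R·M3+t = (-0.06609, +0.02573, +0.88133); u = 873.6·(-0.06609)/0.88133 + 329.9 = 264.3922, v = 410.2·(+0.02573)/0.88133 + 228.6 = 240.5770

c0=(252.71, 272.12) c1=(330.35, 273.34) c2=(345.37, 242.61) c3=(264.39, 240.58)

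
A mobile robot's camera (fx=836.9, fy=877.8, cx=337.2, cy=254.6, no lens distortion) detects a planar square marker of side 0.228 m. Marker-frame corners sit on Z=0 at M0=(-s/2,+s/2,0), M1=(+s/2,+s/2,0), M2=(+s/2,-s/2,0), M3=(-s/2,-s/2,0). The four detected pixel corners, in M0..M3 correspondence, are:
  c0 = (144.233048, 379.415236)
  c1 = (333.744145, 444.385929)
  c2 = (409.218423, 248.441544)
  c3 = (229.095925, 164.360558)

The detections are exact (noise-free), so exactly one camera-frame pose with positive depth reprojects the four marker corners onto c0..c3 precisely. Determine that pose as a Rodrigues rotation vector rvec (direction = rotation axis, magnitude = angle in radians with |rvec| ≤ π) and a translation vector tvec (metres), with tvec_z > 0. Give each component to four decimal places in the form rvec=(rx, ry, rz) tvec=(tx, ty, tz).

rvec=(0.0409, -0.3946, 0.3887) tvec=(-0.0579, 0.0577, 0.9056)

Intrinsics K: fx=836.9, fy=877.8, cx=337.2, cy=254.6
Marker side s = 0.228 m; corners in marker frame (Z=0):
  M0 = (-0.1140, +0.1140, 0)
  M1 = (+0.1140, +0.1140, 0)
  M2 = (+0.1140, -0.1140, 0)
  M3 = (-0.1140, -0.1140, 0)
Detected image corners:
  c0 = (144.233048, 379.415236) px
  c1 = (333.744145, 444.385929) px
  c2 = (409.218423, 248.441544) px
  c3 = (229.095925, 164.360558) px
Planar DLT: solve 8×8 A·h = b for H (H[2,2]=1):
  H  [+928.34476 -361.68937 +283.70224]
  H  [+457.59528 +887.04009 +310.48013]
  H  [+0.42225 -0.03965 +1.00000]
B = K⁻¹H; ‖b₁‖=1.104234, ‖b₂‖=1.104234; λ = 2/(‖b₁‖+‖b₂‖) = 0.905605, sign → tz>0 ⇒ λ=+0.905605
r₁ = λ·B[:,0] = (+0.85049,+0.36118,+0.38239); r₂ = λ·B[:,1] = (-0.37692,+0.92555,-0.03590)
r₃ = r₁×r₂ = (-0.36689,-0.11359,+0.92330); SVD([r₁ r₂ r₃]) → R = UVᵀ:
  R  [+0.85049 -0.37692 -0.36689]
  R  [+0.36118 +0.92555 -0.11359]
  R  [+0.38239 -0.03590 +0.92330]
t = (-0.05789, +0.05765, +0.90561) m
tr R = 2.699341; θ = arccos((tr R − 1)/2) = 0.555436 rad = 31.824°
axis k = ((R−Rᵀ)₃₂, (R−Rᵀ)₁₃, (R−Rᵀ)₂₁) / (2 sinθ) = (+0.073667, -0.710467, +0.699865)
rvec = θ·k = (+0.040917, -0.394619, +0.388730)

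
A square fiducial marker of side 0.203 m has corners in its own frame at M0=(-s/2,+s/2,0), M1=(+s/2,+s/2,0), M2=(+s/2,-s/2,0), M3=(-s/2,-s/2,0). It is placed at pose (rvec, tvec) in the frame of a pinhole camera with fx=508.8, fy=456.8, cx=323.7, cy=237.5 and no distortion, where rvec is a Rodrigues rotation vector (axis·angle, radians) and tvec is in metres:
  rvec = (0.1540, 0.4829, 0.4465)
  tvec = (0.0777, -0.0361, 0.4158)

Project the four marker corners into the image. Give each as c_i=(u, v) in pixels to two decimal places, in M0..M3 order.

c0=(280.51, 245.94) c1=(476.49, 352.15) c2=(610.19, 131.26) c3=(365.61, 55.66)

Intrinsics K: fx=508.8, fy=456.8, cx=323.7, cy=237.5
Marker side s = 0.203 m; corners in marker frame (Z=0):
  M0 = (-0.1015, +0.1015, 0)
  M1 = (+0.1015, +0.1015, 0)
  M2 = (+0.1015, -0.1015, 0)
  M3 = (-0.1015, -0.1015, 0)
rvec = (0.1540, 0.4829, 0.4465), |rvec| = θ = 0.67548 rad = 38.702°
Rodrigues: sinθ=0.62527, 1−cosθ=0.21959; R = I + sinθ·[k]× + (1−cosθ)·[k]×²:
    [+0.79182 -0.37752 +0.48010]
    [+0.44910 +0.89264 -0.03878]
    [-0.41391 +0.24632 +0.87636]
t = (0.0777, -0.0361, 0.4158) m
M0: Pc = R·M0+t = (-0.04099, +0.00892, +0.48281); u = 508.8·(-0.04099)/0.48281 + 323.7 = 280.5056, v = 456.8·(+0.00892)/0.48281 + 237.5 = 245.9383
M1: Pc = R·M1+t = (+0.11975, +0.10009, +0.39879); u = 508.8·(+0.11975)/0.39879 + 323.7 = 476.4863, v = 456.8·(+0.10009)/0.39879 + 237.5 = 352.1459
M2: Pc = R·M2+t = (+0.19639, -0.08112, +0.34879); u = 508.8·(+0.19639)/0.34879 + 323.7 = 610.1863, v = 456.8·(-0.08112)/0.34879 + 237.5 = 131.2599
M3: Pc = R·M3+t = (+0.03565, -0.17229, +0.43281); u = 508.8·(+0.03565)/0.43281 + 323.7 = 365.6074, v = 456.8·(-0.17229)/0.43281 + 237.5 = 55.6639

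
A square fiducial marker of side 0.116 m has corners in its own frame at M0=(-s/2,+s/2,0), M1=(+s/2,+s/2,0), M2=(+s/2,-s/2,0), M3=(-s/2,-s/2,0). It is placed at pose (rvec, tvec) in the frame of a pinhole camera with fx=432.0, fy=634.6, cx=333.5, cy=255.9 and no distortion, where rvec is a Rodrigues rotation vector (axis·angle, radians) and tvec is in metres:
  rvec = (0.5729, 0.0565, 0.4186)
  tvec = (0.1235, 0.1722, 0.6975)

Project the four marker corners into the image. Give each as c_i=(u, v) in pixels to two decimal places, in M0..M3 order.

Intrinsics K: fx=432.0, fy=634.6, cx=333.5, cy=255.9
Marker side s = 0.116 m; corners in marker frame (Z=0):
  M0 = (-0.0580, +0.0580, 0)
  M1 = (+0.0580, +0.0580, 0)
  M2 = (+0.0580, -0.0580, 0)
  M3 = (-0.0580, -0.0580, 0)
rvec = (0.5729, 0.0565, 0.4186), |rvec| = θ = 0.71178 rad = 40.782°
Rodrigues: sinθ=0.65318, 1−cosθ=0.24280; R = I + sinθ·[k]× + (1−cosθ)·[k]×²:
    [+0.91449 -0.36863 +0.16678]
    [+0.39965 +0.75873 -0.51440]
    [+0.06308 +0.53707 +0.84118]
t = (0.1235, 0.1722, 0.6975) m
M0: Pc = R·M0+t = (+0.04908, +0.19303, +0.72499); u = 432.0·(+0.04908)/0.72499 + 333.5 = 362.7447, v = 634.6·(+0.19303)/0.72499 + 255.9 = 424.8601
M1: Pc = R·M1+t = (+0.15516, +0.23939, +0.73231); u = 432.0·(+0.15516)/0.73231 + 333.5 = 425.0314, v = 634.6·(+0.23939)/0.73231 + 255.9 = 463.3458
M2: Pc = R·M2+t = (+0.19792, +0.15137, +0.67001); u = 432.0·(+0.19792)/0.67001 + 333.5 = 461.1131, v = 634.6·(+0.15137)/0.67001 + 255.9 = 399.2737
M3: Pc = R·M3+t = (+0.09184, +0.10501, +0.66269); u = 432.0·(+0.09184)/0.66269 + 333.5 = 393.3691, v = 634.6·(+0.10501)/0.66269 + 255.9 = 356.4624

c0=(362.74, 424.86) c1=(425.03, 463.35) c2=(461.11, 399.27) c3=(393.37, 356.46)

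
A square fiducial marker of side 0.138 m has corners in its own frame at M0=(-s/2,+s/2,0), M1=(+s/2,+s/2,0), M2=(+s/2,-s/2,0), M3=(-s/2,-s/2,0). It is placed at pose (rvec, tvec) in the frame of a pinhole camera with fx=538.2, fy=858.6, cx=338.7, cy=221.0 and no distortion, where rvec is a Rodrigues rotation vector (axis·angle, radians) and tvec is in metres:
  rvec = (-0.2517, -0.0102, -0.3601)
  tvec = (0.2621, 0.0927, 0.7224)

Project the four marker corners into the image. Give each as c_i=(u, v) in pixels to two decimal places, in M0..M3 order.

c0=(508.64, 440.09) c1=(604.84, 379.75) c2=(557.90, 228.26) c3=(465.59, 284.31)

Intrinsics K: fx=538.2, fy=858.6, cx=338.7, cy=221.0
Marker side s = 0.138 m; corners in marker frame (Z=0):
  M0 = (-0.0690, +0.0690, 0)
  M1 = (+0.0690, +0.0690, 0)
  M2 = (+0.0690, -0.0690, 0)
  M3 = (-0.0690, -0.0690, 0)
rvec = (-0.2517, -0.0102, -0.3601), |rvec| = θ = 0.43946 rad = 25.179°
Rodrigues: sinθ=0.42545, 1−cosθ=0.09502; R = I + sinθ·[k]× + (1−cosθ)·[k]×²:
    [+0.93615 +0.34988 +0.03472]
    [-0.34736 +0.90503 +0.24548]
    [+0.05447 -0.24187 +0.96878]
t = (0.2621, 0.0927, 0.7224) m
M0: Pc = R·M0+t = (+0.22165, +0.17911, +0.70195); u = 538.2·(+0.22165)/0.70195 + 338.7 = 508.6413, v = 858.6·(+0.17911)/0.70195 + 221.0 = 440.0859
M1: Pc = R·M1+t = (+0.35084, +0.13118, +0.70947); u = 538.2·(+0.35084)/0.70947 + 338.7 = 604.8427, v = 858.6·(+0.13118)/0.70947 + 221.0 = 379.7534
M2: Pc = R·M2+t = (+0.30255, +0.00629, +0.74285); u = 538.2·(+0.30255)/0.74285 + 338.7 = 557.9021, v = 858.6·(+0.00629)/0.74285 + 221.0 = 228.2646
M3: Pc = R·M3+t = (+0.17336, +0.05422, +0.73533); u = 538.2·(+0.17336)/0.73533 + 338.7 = 465.5876, v = 858.6·(+0.05422)/0.73533 + 221.0 = 284.3099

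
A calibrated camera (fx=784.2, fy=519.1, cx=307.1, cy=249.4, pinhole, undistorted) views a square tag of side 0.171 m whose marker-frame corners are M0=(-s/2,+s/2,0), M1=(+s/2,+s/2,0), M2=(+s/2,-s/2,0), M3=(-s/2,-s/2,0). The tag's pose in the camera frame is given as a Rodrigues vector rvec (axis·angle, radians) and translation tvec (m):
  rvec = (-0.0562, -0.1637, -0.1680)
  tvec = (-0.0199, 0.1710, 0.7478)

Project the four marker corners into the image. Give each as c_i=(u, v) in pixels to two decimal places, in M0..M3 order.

c0=(212.08, 440.70) c1=(387.62, 414.57) c2=(356.92, 298.89) c3=(181.91, 320.29)

Intrinsics K: fx=784.2, fy=519.1, cx=307.1, cy=249.4
Marker side s = 0.171 m; corners in marker frame (Z=0):
  M0 = (-0.0855, +0.0855, 0)
  M1 = (+0.0855, +0.0855, 0)
  M2 = (+0.0855, -0.0855, 0)
  M3 = (-0.0855, -0.0855, 0)
rvec = (-0.0562, -0.1637, -0.1680), |rvec| = θ = 0.24121 rad = 13.820°
Rodrigues: sinθ=0.23887, 1−cosθ=0.02895; R = I + sinθ·[k]× + (1−cosθ)·[k]×²:
    [+0.97262 +0.17095 -0.15742]
    [-0.16180 +0.98438 +0.06934]
    [+0.16682 -0.04197 +0.98509]
t = (-0.0199, 0.1710, 0.7478) m
M0: Pc = R·M0+t = (-0.08844, +0.26900, +0.72995); u = 784.2·(-0.08844)/0.72995 + 307.1 = 212.0841, v = 519.1·(+0.26900)/0.72995 + 249.4 = 440.6973
M1: Pc = R·M1+t = (+0.07788, +0.24133, +0.75847); u = 784.2·(+0.07788)/0.75847 + 307.1 = 387.6171, v = 519.1·(+0.24133)/0.75847 + 249.4 = 414.5672
M2: Pc = R·M2+t = (+0.04864, +0.07300, +0.76565); u = 784.2·(+0.04864)/0.76565 + 307.1 = 356.9211, v = 519.1·(+0.07300)/0.76565 + 249.4 = 298.8938
M3: Pc = R·M3+t = (-0.11768, +0.10067, +0.73713); u = 784.2·(-0.11768)/0.73713 + 307.1 = 181.9093, v = 519.1·(+0.10067)/0.73713 + 249.4 = 320.2932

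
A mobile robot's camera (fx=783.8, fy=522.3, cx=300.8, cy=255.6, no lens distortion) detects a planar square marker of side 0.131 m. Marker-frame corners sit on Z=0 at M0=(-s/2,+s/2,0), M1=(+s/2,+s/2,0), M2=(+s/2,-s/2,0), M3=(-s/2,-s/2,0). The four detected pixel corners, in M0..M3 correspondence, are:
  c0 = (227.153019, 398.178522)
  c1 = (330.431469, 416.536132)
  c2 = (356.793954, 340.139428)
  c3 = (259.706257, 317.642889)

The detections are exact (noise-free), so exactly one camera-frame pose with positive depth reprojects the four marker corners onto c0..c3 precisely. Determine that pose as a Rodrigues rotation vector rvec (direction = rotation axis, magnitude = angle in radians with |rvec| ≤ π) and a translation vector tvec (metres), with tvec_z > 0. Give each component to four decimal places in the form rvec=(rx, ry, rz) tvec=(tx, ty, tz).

Intrinsics K: fx=783.8, fy=522.3, cx=300.8, cy=255.6
Marker side s = 0.131 m; corners in marker frame (Z=0):
  M0 = (-0.0655, +0.0655, 0)
  M1 = (+0.0655, +0.0655, 0)
  M2 = (+0.0655, -0.0655, 0)
  M3 = (-0.0655, -0.0655, 0)
Detected image corners:
  c0 = (227.153019, 398.178522) px
  c1 = (330.431469, 416.536132) px
  c2 = (356.793954, 340.139428) px
  c3 = (259.706257, 317.642889) px
Planar DLT: solve 8×8 A·h = b for H (H[2,2]=1):
  H  [+907.51444 -320.44550 +295.43923]
  H  [+335.95090 +477.65735 +367.60739]
  H  [+0.48809 -0.32819 +1.00000]
B = K⁻¹H; ‖b₁‖=1.159160, ‖b₂‖=1.159160; λ = 2/(‖b₁‖+‖b₂‖) = 0.862694, sign → tz>0 ⇒ λ=+0.862694
r₁ = λ·B[:,0] = (+0.83726,+0.34883,+0.42108); r₂ = λ·B[:,1] = (-0.24404,+0.92751,-0.28313)
r₃ = r₁×r₂ = (-0.48932,+0.13429,+0.86170); SVD([r₁ r₂ r₃]) → R = UVᵀ:
  R  [+0.83726 -0.24404 -0.48932]
  R  [+0.34883 +0.92751 +0.13429]
  R  [+0.42108 -0.28313 +0.86170]
t = (-0.00590, +0.18500, +0.86269) m
tr R = 2.626480; θ = arccos((tr R − 1)/2) = 0.621098 rad = 35.586°
axis k = ((R−Rᵀ)₃₂, (R−Rᵀ)₁₃, (R−Rᵀ)₂₁) / (2 sinθ) = (-0.358656, -0.782222, +0.509406)
rvec = θ·k = (-0.222761, -0.485837, +0.316391)

rvec=(-0.2228, -0.4858, 0.3164) tvec=(-0.0059, 0.1850, 0.8627)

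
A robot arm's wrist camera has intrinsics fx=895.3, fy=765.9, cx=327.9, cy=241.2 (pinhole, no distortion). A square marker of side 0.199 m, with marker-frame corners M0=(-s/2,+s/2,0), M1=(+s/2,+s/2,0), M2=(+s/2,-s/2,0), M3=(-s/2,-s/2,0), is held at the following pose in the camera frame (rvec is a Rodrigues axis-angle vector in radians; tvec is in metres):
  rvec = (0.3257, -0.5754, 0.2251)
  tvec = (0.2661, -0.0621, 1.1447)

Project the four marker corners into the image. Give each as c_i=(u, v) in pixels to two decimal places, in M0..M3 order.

c0=(452.89, 253.76) c1=(560.25, 267.21) c2=(614.56, 148.53) c3=(508.17, 121.96)

Intrinsics K: fx=895.3, fy=765.9, cx=327.9, cy=241.2
Marker side s = 0.199 m; corners in marker frame (Z=0):
  M0 = (-0.0995, +0.0995, 0)
  M1 = (+0.0995, +0.0995, 0)
  M2 = (+0.0995, -0.0995, 0)
  M3 = (-0.0995, -0.0995, 0)
rvec = (0.3257, -0.5754, 0.2251), |rvec| = θ = 0.69845 rad = 40.018°
Rodrigues: sinθ=0.64303, 1−cosθ=0.23416; R = I + sinθ·[k]× + (1−cosθ)·[k]×²:
    [+0.81676 -0.29720 -0.49455]
    [+0.11728 +0.92476 -0.36203]
    [+0.56494 +0.23769 +0.79016]
t = (0.2661, -0.0621, 1.1447) m
M0: Pc = R·M0+t = (+0.15526, +0.01824, +1.11214); u = 895.3·(+0.15526)/1.11214 + 327.9 = 452.8897, v = 765.9·(+0.01824)/1.11214 + 241.2 = 253.7641
M1: Pc = R·M1+t = (+0.31780, +0.04158, +1.22456); u = 895.3·(+0.31780)/1.22456 + 327.9 = 560.2471, v = 765.9·(+0.04158)/1.22456 + 241.2 = 267.2082
M2: Pc = R·M2+t = (+0.37694, -0.14244, +1.17726); u = 895.3·(+0.37694)/1.17726 + 327.9 = 614.5592, v = 765.9·(-0.14244)/1.17726 + 241.2 = 148.5292
M3: Pc = R·M3+t = (+0.21440, -0.16578, +1.06484); u = 895.3·(+0.21440)/1.06484 + 327.9 = 508.1672, v = 765.9·(-0.16578)/1.06484 + 241.2 = 121.9581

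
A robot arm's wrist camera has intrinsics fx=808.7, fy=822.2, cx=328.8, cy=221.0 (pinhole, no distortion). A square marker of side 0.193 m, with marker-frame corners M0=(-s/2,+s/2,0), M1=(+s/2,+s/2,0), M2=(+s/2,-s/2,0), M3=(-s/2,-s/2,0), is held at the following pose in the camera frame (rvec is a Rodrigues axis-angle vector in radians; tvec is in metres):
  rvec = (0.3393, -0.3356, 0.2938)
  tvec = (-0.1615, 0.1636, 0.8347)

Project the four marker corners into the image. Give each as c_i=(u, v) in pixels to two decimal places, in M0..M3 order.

c0=(53.70, 449.12) c1=(232.65, 470.61) c2=(288.44, 316.61) c3=(102.36, 279.54)

Intrinsics K: fx=808.7, fy=822.2, cx=328.8, cy=221.0
Marker side s = 0.193 m; corners in marker frame (Z=0):
  M0 = (-0.0965, +0.0965, 0)
  M1 = (+0.0965, +0.0965, 0)
  M2 = (+0.0965, -0.0965, 0)
  M3 = (-0.0965, -0.0965, 0)
rvec = (0.3393, -0.3356, 0.2938), |rvec| = θ = 0.56042 rad = 32.110°
Rodrigues: sinθ=0.53154, 1−cosθ=0.15297; R = I + sinθ·[k]× + (1−cosθ)·[k]×²:
    [+0.90310 -0.33412 -0.26975]
    [+0.22320 +0.90189 -0.36984]
    [+0.36686 +0.27379 +0.88907]
t = (-0.1615, 0.1636, 0.8347) m
M0: Pc = R·M0+t = (-0.28089, +0.22909, +0.82572); u = 808.7·(-0.28089)/0.82572 + 328.8 = 53.6974, v = 822.2·(+0.22909)/0.82572 + 221.0 = 449.1169
M1: Pc = R·M1+t = (-0.10659, +0.27217, +0.89652); u = 808.7·(-0.10659)/0.89652 + 328.8 = 232.6487, v = 822.2·(+0.27217)/0.89652 + 221.0 = 470.6077
M2: Pc = R·M2+t = (-0.04211, +0.09811, +0.84368); u = 808.7·(-0.04211)/0.84368 + 328.8 = 288.4380, v = 822.2·(+0.09811)/0.84368 + 221.0 = 316.6089
M3: Pc = R·M3+t = (-0.21641, +0.05503, +0.77288); u = 808.7·(-0.21641)/0.77288 + 328.8 = 102.3627, v = 822.2·(+0.05503)/0.77288 + 221.0 = 279.5408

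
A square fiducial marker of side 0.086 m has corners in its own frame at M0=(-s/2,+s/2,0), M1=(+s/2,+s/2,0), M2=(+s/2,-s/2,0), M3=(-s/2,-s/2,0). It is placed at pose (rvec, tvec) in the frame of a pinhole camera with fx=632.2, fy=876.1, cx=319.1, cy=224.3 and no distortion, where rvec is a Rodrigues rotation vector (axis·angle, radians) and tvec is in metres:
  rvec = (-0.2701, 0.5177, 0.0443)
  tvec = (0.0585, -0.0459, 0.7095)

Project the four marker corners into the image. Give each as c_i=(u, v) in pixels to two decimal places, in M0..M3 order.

Intrinsics K: fx=632.2, fy=876.1, cx=319.1, cy=224.3
Marker side s = 0.086 m; corners in marker frame (Z=0):
  M0 = (-0.0430, +0.0430, 0)
  M1 = (+0.0430, +0.0430, 0)
  M2 = (+0.0430, -0.0430, 0)
  M3 = (-0.0430, -0.0430, 0)
rvec = (-0.2701, 0.5177, 0.0443), |rvec| = θ = 0.58560 rad = 33.553°
Rodrigues: sinθ=0.55270, 1−cosθ=0.16662; R = I + sinθ·[k]× + (1−cosθ)·[k]×²:
    [+0.86883 -0.10975 +0.48280]
    [-0.02613 +0.96360 +0.26607]
    [-0.49443 -0.24378 +0.83433]
t = (0.0585, -0.0459, 0.7095) m
M0: Pc = R·M0+t = (+0.01642, -0.00334, +0.72028); u = 632.2·(+0.01642)/0.72028 + 319.1 = 333.5132, v = 876.1·(-0.00334)/0.72028 + 224.3 = 220.2354
M1: Pc = R·M1+t = (+0.09114, -0.00559, +0.67776); u = 632.2·(+0.09114)/0.67776 + 319.1 = 404.1140, v = 876.1·(-0.00559)/0.67776 + 224.3 = 217.0757
M2: Pc = R·M2+t = (+0.10058, -0.08846, +0.69872); u = 632.2·(+0.10058)/0.69872 + 319.1 = 410.1032, v = 876.1·(-0.08846)/0.69872 + 224.3 = 113.3856
M3: Pc = R·M3+t = (+0.02586, -0.08621, +0.74124); u = 632.2·(+0.02586)/0.74124 + 319.1 = 341.1556, v = 876.1·(-0.08621)/0.74124 + 224.3 = 122.4040

c0=(333.51, 220.24) c1=(404.11, 217.08) c2=(410.10, 113.39) c3=(341.16, 122.40)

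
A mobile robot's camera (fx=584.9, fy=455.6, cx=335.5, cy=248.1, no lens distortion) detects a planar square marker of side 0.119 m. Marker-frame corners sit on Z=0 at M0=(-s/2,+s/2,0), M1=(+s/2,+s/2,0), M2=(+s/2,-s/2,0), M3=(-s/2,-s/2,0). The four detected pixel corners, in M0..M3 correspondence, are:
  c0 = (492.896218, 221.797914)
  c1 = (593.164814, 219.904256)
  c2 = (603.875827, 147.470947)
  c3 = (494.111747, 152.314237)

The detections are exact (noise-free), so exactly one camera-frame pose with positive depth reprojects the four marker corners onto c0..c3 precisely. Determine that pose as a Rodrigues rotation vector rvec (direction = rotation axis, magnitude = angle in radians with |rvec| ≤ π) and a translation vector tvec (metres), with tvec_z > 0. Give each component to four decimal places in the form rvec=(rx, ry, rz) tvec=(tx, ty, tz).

Intrinsics K: fx=584.9, fy=455.6, cx=335.5, cy=248.1
Marker side s = 0.119 m; corners in marker frame (Z=0):
  M0 = (-0.0595, +0.0595, 0)
  M1 = (+0.0595, +0.0595, 0)
  M2 = (+0.0595, -0.0595, 0)
  M3 = (-0.0595, -0.0595, 0)
Detected image corners:
  c0 = (492.896218, 221.797914) px
  c1 = (593.164814, 219.904256) px
  c2 = (603.875827, 147.470947) px
  c3 = (494.111747, 152.314237) px
Planar DLT: solve 8×8 A·h = b for H (H[2,2]=1):
  H  [+709.23113 +355.76912 +544.89922]
  H  [-85.98306 +733.60211 +186.96966]
  H  [-0.31409 +0.74199 +1.00000]
B = K⁻¹H; ‖b₁‖=1.427819, ‖b₂‖=1.427819; λ = 2/(‖b₁‖+‖b₂‖) = 0.700369, sign → tz>0 ⇒ λ=+0.700369
r₁ = λ·B[:,0] = (+0.97543,-0.01239,-0.21998); r₂ = λ·B[:,1] = (+0.12792,+0.84474,+0.51967)
r₃ = r₁×r₂ = (+0.17939,-0.53504,+0.82556); SVD([r₁ r₂ r₃]) → R = UVᵀ:
  R  [+0.97543 +0.12792 +0.17939]
  R  [-0.01239 +0.84474 -0.53504]
  R  [-0.21998 +0.51967 +0.82556]
t = (+0.25074, -0.09397, +0.70037) m
tr R = 2.645729; θ = arccos((tr R − 1)/2) = 0.604363 rad = 34.627°
axis k = ((R−Rᵀ)₃₂, (R−Rᵀ)₁₃, (R−Rᵀ)₂₁) / (2 sinθ) = (+0.928046, +0.351410, -0.123459)
rvec = θ·k = (+0.560877, +0.212379, -0.074614)

rvec=(0.5609, 0.2124, -0.0746) tvec=(0.2507, -0.0940, 0.7004)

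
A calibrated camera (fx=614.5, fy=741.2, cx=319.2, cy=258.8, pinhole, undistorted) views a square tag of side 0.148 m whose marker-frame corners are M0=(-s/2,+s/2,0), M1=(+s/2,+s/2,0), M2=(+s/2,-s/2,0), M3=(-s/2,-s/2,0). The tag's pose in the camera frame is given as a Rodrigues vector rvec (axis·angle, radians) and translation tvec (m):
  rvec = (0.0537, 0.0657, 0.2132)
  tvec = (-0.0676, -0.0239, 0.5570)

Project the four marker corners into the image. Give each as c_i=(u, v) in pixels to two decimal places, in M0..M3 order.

Intrinsics K: fx=614.5, fy=741.2, cx=319.2, cy=258.8
Marker side s = 0.148 m; corners in marker frame (Z=0):
  M0 = (-0.0740, +0.0740, 0)
  M1 = (+0.0740, +0.0740, 0)
  M2 = (+0.0740, -0.0740, 0)
  M3 = (-0.0740, -0.0740, 0)
rvec = (0.0537, 0.0657, 0.2132), |rvec| = θ = 0.22947 rad = 13.147°
Rodrigues: sinθ=0.22746, 1−cosθ=0.02621; R = I + sinθ·[k]× + (1−cosθ)·[k]×²:
    [+0.97522 -0.20958 +0.07082]
    [+0.21309 +0.97594 -0.04626]
    [-0.05943 +0.06020 +0.99642]
t = (-0.0676, -0.0239, 0.5570) m
M0: Pc = R·M0+t = (-0.15528, +0.03255, +0.56585); u = 614.5·(-0.15528)/0.56585 + 319.2 = 150.5754, v = 741.2·(+0.03255)/0.56585 + 258.8 = 301.4375
M1: Pc = R·M1+t = (-0.01094, +0.06409, +0.55706); u = 614.5·(-0.01094)/0.55706 + 319.2 = 307.1295, v = 741.2·(+0.06409)/0.55706 + 258.8 = 344.0731
M2: Pc = R·M2+t = (+0.02008, -0.08035, +0.54815); u = 614.5·(+0.02008)/0.54815 + 319.2 = 341.7054, v = 741.2·(-0.08035)/0.54815 + 258.8 = 150.1506
M3: Pc = R·M3+t = (-0.12426, -0.11189, +0.55694); u = 614.5·(-0.12426)/0.55694 + 319.2 = 182.1007, v = 741.2·(-0.11189)/0.55694 + 258.8 = 109.8952

c0=(150.58, 301.44) c1=(307.13, 344.07) c2=(341.71, 150.15) c3=(182.10, 109.90)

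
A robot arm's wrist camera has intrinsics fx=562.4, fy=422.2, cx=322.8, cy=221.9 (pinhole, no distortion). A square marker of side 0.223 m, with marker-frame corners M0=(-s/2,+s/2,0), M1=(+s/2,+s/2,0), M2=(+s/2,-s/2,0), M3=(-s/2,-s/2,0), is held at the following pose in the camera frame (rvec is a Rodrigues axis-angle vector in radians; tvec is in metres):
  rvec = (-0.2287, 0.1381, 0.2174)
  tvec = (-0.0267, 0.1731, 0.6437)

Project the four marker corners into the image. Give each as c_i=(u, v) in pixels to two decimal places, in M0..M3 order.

Intrinsics K: fx=562.4, fy=422.2, cx=322.8, cy=221.9
Marker side s = 0.223 m; corners in marker frame (Z=0):
  M0 = (-0.1115, +0.1115, 0)
  M1 = (+0.1115, +0.1115, 0)
  M2 = (+0.1115, -0.1115, 0)
  M3 = (-0.1115, -0.1115, 0)
rvec = (-0.2287, 0.1381, 0.2174), |rvec| = θ = 0.34444 rad = 19.735°
Rodrigues: sinθ=0.33767, 1−cosθ=0.05873; R = I + sinθ·[k]× + (1−cosθ)·[k]×²:
    [+0.96716 -0.22876 +0.11077]
    [+0.19749 +0.95071 +0.23907]
    [-0.16000 -0.20934 +0.96466]
t = (-0.0267, 0.1731, 0.6437) m
M0: Pc = R·M0+t = (-0.16005, +0.25708, +0.63820); u = 562.4·(-0.16005)/0.63820 + 322.8 = 181.7632, v = 422.2·(+0.25708)/0.63820 + 221.9 = 391.9736
M1: Pc = R·M1+t = (+0.05563, +0.30112, +0.60252); u = 562.4·(+0.05563)/0.60252 + 322.8 = 374.7270, v = 422.2·(+0.30112)/0.60252 + 221.9 = 432.9053
M2: Pc = R·M2+t = (+0.10665, +0.08912, +0.64920); u = 562.4·(+0.10665)/0.64920 + 322.8 = 415.1863, v = 422.2·(+0.08912)/0.64920 + 221.9 = 279.8557
M3: Pc = R·M3+t = (-0.10903, +0.04508, +0.68488); u = 562.4·(-0.10903)/0.68488 + 322.8 = 233.2675, v = 422.2·(+0.04508)/0.68488 + 221.9 = 249.6874

c0=(181.76, 391.97) c1=(374.73, 432.91) c2=(415.19, 279.86) c3=(233.27, 249.69)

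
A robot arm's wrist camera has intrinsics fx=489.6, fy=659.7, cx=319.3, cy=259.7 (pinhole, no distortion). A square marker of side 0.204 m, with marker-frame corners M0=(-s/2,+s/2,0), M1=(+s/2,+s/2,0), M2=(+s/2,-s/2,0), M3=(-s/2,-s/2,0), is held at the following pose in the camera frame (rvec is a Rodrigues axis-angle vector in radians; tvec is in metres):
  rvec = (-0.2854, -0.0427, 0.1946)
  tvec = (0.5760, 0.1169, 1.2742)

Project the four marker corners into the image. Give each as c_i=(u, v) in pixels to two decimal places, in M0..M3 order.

Intrinsics K: fx=489.6, fy=659.7, cx=319.3, cy=259.7
Marker side s = 0.204 m; corners in marker frame (Z=0):
  M0 = (-0.1020, +0.1020, 0)
  M1 = (+0.1020, +0.1020, 0)
  M2 = (+0.1020, -0.1020, 0)
  M3 = (-0.1020, -0.1020, 0)
rvec = (-0.2854, -0.0427, 0.1946), |rvec| = θ = 0.34806 rad = 19.942°
Rodrigues: sinθ=0.34107, 1−cosθ=0.05996; R = I + sinθ·[k]× + (1−cosθ)·[k]×²:
    [+0.98035 -0.18466 -0.06933]
    [+0.19673 +0.94094 +0.27556]
    [+0.01435 -0.28379 +0.95878]
t = (0.5760, 0.1169, 1.2742) m
M0: Pc = R·M0+t = (+0.45717, +0.19281, +1.24379); u = 489.6·(+0.45717)/1.24379 + 319.3 = 499.2578, v = 659.7·(+0.19281)/1.24379 + 259.7 = 361.9653
M1: Pc = R·M1+t = (+0.65716, +0.23294, +1.24672); u = 489.6·(+0.65716)/1.24672 + 319.3 = 577.3742, v = 659.7·(+0.23294)/1.24672 + 259.7 = 382.9610
M2: Pc = R·M2+t = (+0.69483, +0.04099, +1.30461); u = 489.6·(+0.69483)/1.30461 + 319.3 = 580.0596, v = 659.7·(+0.04099)/1.30461 + 259.7 = 280.4275
M3: Pc = R·M3+t = (+0.49484, +0.00086, +1.30168); u = 489.6·(+0.49484)/1.30168 + 319.3 = 505.4234, v = 659.7·(+0.00086)/1.30168 + 259.7 = 260.1349

c0=(499.26, 361.97) c1=(577.37, 382.96) c2=(580.06, 280.43) c3=(505.42, 260.13)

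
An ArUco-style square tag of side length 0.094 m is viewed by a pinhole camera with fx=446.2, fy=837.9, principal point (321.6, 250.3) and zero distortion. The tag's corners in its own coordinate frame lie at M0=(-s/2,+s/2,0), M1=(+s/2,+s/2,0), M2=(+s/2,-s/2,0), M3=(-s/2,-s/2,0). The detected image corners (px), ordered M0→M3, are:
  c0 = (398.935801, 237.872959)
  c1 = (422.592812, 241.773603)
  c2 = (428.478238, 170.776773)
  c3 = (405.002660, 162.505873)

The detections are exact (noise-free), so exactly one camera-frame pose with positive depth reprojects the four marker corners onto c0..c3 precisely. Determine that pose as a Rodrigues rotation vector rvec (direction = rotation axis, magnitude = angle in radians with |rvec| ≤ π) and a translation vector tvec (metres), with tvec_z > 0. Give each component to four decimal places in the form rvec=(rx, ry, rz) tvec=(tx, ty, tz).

Intrinsics K: fx=446.2, fy=837.9, cx=321.6, cy=250.3
Marker side s = 0.094 m; corners in marker frame (Z=0):
  M0 = (-0.0470, +0.0470, 0)
  M1 = (+0.0470, +0.0470, 0)
  M2 = (+0.0470, -0.0470, 0)
  M3 = (-0.0470, -0.0470, 0)
Detected image corners:
  c0 = (398.935801, 237.872959) px
  c1 = (422.592812, 241.773603) px
  c2 = (428.478238, 170.776773) px
  c3 = (405.002660, 162.505873) px
Planar DLT: solve 8×8 A·h = b for H (H[2,2]=1):
  H  [+510.89451 -31.45469 +414.08974]
  H  [+192.45894 +793.60816 +203.45563]
  H  [+0.62884 +0.07757 +1.00000]
B = K⁻¹H; ‖b₁‖=0.935795, ‖b₂‖=0.935795; λ = 2/(‖b₁‖+‖b₂‖) = 1.068610, sign → tz>0 ⇒ λ=+1.068610
r₁ = λ·B[:,0] = (+0.73921,+0.04471,+0.67199); r₂ = λ·B[:,1] = (-0.13507,+0.98736,+0.08289)
r₃ = r₁×r₂ = (-0.65979,-0.15204,+0.73591); SVD([r₁ r₂ r₃]) → R = UVᵀ:
  R  [+0.73921 -0.13507 -0.65979]
  R  [+0.04471 +0.98736 -0.15204]
  R  [+0.67199 +0.08289 +0.73591]
t = (+0.22150, -0.05974, +1.06861) m
tr R = 2.462480; θ = arccos((tr R − 1)/2) = 0.750658 rad = 43.010°
axis k = ((R−Rᵀ)₃₂, (R−Rᵀ)₁₃, (R−Rᵀ)₂₁) / (2 sinθ) = (+0.172202, -0.976207, +0.131784)
rvec = θ·k = (+0.129265, -0.732797, +0.098925)

rvec=(0.1293, -0.7328, 0.0989) tvec=(0.2215, -0.0597, 1.0686)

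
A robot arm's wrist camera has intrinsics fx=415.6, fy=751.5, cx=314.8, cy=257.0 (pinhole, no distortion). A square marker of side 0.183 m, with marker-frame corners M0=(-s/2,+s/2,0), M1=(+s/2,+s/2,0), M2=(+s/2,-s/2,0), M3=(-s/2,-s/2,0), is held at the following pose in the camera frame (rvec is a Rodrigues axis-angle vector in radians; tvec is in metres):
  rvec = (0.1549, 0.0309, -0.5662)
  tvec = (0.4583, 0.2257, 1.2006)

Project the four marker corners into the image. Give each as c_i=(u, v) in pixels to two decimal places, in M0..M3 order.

Intrinsics K: fx=415.6, fy=751.5, cx=314.8, cy=257.0
Marker side s = 0.183 m; corners in marker frame (Z=0):
  M0 = (-0.0915, +0.0915, 0)
  M1 = (+0.0915, +0.0915, 0)
  M2 = (+0.0915, -0.0915, 0)
  M3 = (-0.0915, -0.0915, 0)
rvec = (0.1549, 0.0309, -0.5662), |rvec| = θ = 0.58782 rad = 33.680°
Rodrigues: sinθ=0.55455, 1−cosθ=0.16785; R = I + sinθ·[k]× + (1−cosθ)·[k]×²:
    [+0.84381 +0.53648 -0.01345]
    [-0.53183 +0.83262 -0.15463]
    [-0.07175 +0.13763 +0.98788]
t = (0.4583, 0.2257, 1.2006) m
M0: Pc = R·M0+t = (+0.43018, +0.35055, +1.21976); u = 415.6·(+0.43018)/1.21976 + 314.8 = 461.3720, v = 751.5·(+0.35055)/1.21976 + 257.0 = 472.9736
M1: Pc = R·M1+t = (+0.58460, +0.25322, +1.20663); u = 415.6·(+0.58460)/1.20663 + 314.8 = 516.1530, v = 751.5·(+0.25322)/1.20663 + 257.0 = 414.7093
M2: Pc = R·M2+t = (+0.48642, +0.10085, +1.18144); u = 415.6·(+0.48642)/1.18144 + 314.8 = 485.9101, v = 751.5·(+0.10085)/1.18144 + 257.0 = 321.1516
M3: Pc = R·M3+t = (+0.33200, +0.19818, +1.19457); u = 415.6·(+0.33200)/1.19457 + 314.8 = 430.3065, v = 751.5·(+0.19818)/1.19457 + 257.0 = 381.6728

c0=(461.37, 472.97) c1=(516.15, 414.71) c2=(485.91, 321.15) c3=(430.31, 381.67)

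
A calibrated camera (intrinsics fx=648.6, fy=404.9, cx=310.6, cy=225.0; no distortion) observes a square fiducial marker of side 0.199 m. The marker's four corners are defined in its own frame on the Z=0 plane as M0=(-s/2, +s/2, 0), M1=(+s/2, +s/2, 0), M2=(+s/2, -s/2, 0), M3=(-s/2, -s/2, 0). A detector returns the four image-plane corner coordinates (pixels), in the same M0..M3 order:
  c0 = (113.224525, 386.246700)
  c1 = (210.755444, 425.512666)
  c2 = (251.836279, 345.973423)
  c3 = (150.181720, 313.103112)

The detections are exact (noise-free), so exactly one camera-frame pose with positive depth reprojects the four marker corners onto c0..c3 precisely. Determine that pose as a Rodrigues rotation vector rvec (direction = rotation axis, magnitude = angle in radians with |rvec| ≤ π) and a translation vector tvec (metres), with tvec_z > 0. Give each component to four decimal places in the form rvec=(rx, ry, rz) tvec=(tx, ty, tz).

Intrinsics K: fx=648.6, fy=404.9, cx=310.6, cy=225.0
Marker side s = 0.199 m; corners in marker frame (Z=0):
  M0 = (-0.0995, +0.0995, 0)
  M1 = (+0.0995, +0.0995, 0)
  M2 = (+0.0995, -0.0995, 0)
  M3 = (-0.0995, -0.0995, 0)
Detected image corners:
  c0 = (113.224525, 386.246700) px
  c1 = (210.755444, 425.512666) px
  c2 = (251.836279, 345.973423) px
  c3 = (150.181720, 313.103112) px
Planar DLT: solve 8×8 A·h = b for H (H[2,2]=1):
  H  [+420.89844 -189.01870 +179.25776]
  H  [+20.18114 +396.30605 +367.06092]
  H  [-0.43818 +0.03639 +1.00000]
B = K⁻¹H; ‖b₁‖=1.007739, ‖b₂‖=1.007739; λ = 2/(‖b₁‖+‖b₂‖) = 0.992321, sign → tz>0 ⇒ λ=+0.992321
r₁ = λ·B[:,0] = (+0.85218,+0.29108,-0.43482); r₂ = λ·B[:,1] = (-0.30648,+0.95119,+0.03611)
r₃ = r₁×r₂ = (+0.42411,+0.10249,+0.89979); SVD([r₁ r₂ r₃]) → R = UVᵀ:
  R  [+0.85218 -0.30648 +0.42411]
  R  [+0.29108 +0.95119 +0.10249]
  R  [-0.43482 +0.03611 +0.89979]
t = (-0.20095, +0.34816, +0.99232) m
tr R = 2.703160; θ = arccos((tr R − 1)/2) = 0.551804 rad = 31.616°
axis k = ((R−Rᵀ)₃₂, (R−Rᵀ)₁₃, (R−Rᵀ)₂₁) / (2 sinθ) = (-0.063311, +0.819235, +0.569953)
rvec = θ·k = (-0.034935, +0.452057, +0.314502)

rvec=(-0.0349, 0.4521, 0.3145) tvec=(-0.2009, 0.3482, 0.9923)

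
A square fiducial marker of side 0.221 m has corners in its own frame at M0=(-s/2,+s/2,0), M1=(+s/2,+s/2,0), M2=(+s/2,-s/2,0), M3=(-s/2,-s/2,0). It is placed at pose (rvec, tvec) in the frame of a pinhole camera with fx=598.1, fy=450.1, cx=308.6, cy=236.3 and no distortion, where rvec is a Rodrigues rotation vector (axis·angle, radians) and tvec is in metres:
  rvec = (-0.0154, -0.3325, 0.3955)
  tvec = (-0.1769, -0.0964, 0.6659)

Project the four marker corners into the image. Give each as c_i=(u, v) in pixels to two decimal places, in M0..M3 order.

c0=(6.38, 209.96) c1=(202.86, 267.32) c2=(275.45, 137.09) c3=(92.23, 67.12)

Intrinsics K: fx=598.1, fy=450.1, cx=308.6, cy=236.3
Marker side s = 0.221 m; corners in marker frame (Z=0):
  M0 = (-0.1105, +0.1105, 0)
  M1 = (+0.1105, +0.1105, 0)
  M2 = (+0.1105, -0.1105, 0)
  M3 = (-0.1105, -0.1105, 0)
rvec = (-0.0154, -0.3325, 0.3955), |rvec| = θ = 0.51693 rad = 29.618°
Rodrigues: sinθ=0.49421, 1−cosθ=0.13066; R = I + sinθ·[k]× + (1−cosθ)·[k]×²:
    [+0.86946 -0.37562 -0.32087]
    [+0.38062 +0.92340 -0.04958]
    [+0.31491 -0.07902 +0.94583]
t = (-0.1769, -0.0964, 0.6659) m
M0: Pc = R·M0+t = (-0.31448, -0.03642, +0.62237); u = 598.1·(-0.31448)/0.62237 + 308.6 = 6.3830, v = 450.1·(-0.03642)/0.62237 + 236.3 = 209.9586
M1: Pc = R·M1+t = (-0.12233, +0.04769, +0.69197); u = 598.1·(-0.12233)/0.69197 + 308.6 = 202.8637, v = 450.1·(+0.04769)/0.69197 + 236.3 = 267.3237
M2: Pc = R·M2+t = (-0.03932, -0.15638, +0.70943); u = 598.1·(-0.03932)/0.70943 + 308.6 = 275.4510, v = 450.1·(-0.15638)/0.70943 + 236.3 = 137.0862
M3: Pc = R·M3+t = (-0.23147, -0.24049, +0.63983); u = 598.1·(-0.23147)/0.63983 + 308.6 = 92.2286, v = 450.1·(-0.24049)/0.63983 + 236.3 = 67.1209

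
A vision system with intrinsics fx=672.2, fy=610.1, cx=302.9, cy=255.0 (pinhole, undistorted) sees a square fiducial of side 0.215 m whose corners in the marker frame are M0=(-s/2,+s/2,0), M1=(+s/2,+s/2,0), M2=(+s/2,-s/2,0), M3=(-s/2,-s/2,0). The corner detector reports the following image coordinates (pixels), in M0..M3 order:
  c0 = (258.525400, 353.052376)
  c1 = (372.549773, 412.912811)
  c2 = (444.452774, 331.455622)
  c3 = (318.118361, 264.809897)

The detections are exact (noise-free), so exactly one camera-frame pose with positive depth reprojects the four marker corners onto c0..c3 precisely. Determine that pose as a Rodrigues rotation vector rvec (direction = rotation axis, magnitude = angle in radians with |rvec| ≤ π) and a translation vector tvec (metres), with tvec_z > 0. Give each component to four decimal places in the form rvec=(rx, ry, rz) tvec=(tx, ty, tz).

rvec=(0.5179, 0.1269, 0.5174) tvec=(0.0680, 0.1499, 1.0414)

Intrinsics K: fx=672.2, fy=610.1, cx=302.9, cy=255.0
Marker side s = 0.215 m; corners in marker frame (Z=0):
  M0 = (-0.1075, +0.1075, 0)
  M1 = (+0.1075, +0.1075, 0)
  M2 = (+0.1075, -0.1075, 0)
  M3 = (-0.1075, -0.1075, 0)
Detected image corners:
  c0 = (258.525400, 353.052376) px
  c1 = (372.549773, 412.912811) px
  c2 = (444.452774, 331.455622) px
  c3 = (318.118361, 264.809897) px
Planar DLT: solve 8×8 A·h = b for H (H[2,2]=1):
  H  [+561.64215 -137.57778 +346.78190]
  H  [+297.44198 +559.10064 +342.80077]
  H  [+0.01192 +0.48294 +1.00000]
B = K⁻¹H; ‖b₁‖=0.960287, ‖b₂‖=0.960287; λ = 2/(‖b₁‖+‖b₂‖) = 1.041356, sign → tz>0 ⇒ λ=+1.041356
r₁ = λ·B[:,0] = (+0.86449,+0.50250,+0.01242); r₂ = λ·B[:,1] = (-0.43975,+0.74411,+0.50292)
r₃ = r₁×r₂ = (+0.24348,-0.44023,+0.86425); SVD([r₁ r₂ r₃]) → R = UVᵀ:
  R  [+0.86449 -0.43975 +0.24348]
  R  [+0.50250 +0.74411 -0.44023]
  R  [+0.01242 +0.50292 +0.86425]
t = (+0.06798, +0.14986, +1.04136) m
tr R = 2.472838; θ = arccos((tr R − 1)/2) = 0.743035 rad = 42.573°
axis k = ((R−Rᵀ)₃₂, (R−Rᵀ)₁₃, (R−Rᵀ)₂₁) / (2 sinθ) = (+0.697049, +0.170769, +0.696391)
rvec = θ·k = (+0.517931, +0.126888, +0.517443)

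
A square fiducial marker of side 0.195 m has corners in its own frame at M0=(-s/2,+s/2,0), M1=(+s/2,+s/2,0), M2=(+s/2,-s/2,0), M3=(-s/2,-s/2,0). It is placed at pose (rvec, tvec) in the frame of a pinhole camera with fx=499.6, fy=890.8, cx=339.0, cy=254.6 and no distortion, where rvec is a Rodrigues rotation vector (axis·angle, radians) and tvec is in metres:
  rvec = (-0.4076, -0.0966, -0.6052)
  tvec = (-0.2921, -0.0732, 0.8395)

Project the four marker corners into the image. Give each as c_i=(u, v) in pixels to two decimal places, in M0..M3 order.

Intrinsics K: fx=499.6, fy=890.8, cx=339.0, cy=254.6
Marker side s = 0.195 m; corners in marker frame (Z=0):
  M0 = (-0.0975, +0.0975, 0)
  M1 = (+0.0975, +0.0975, 0)
  M2 = (+0.0975, -0.0975, 0)
  M3 = (-0.0975, -0.0975, 0)
rvec = (-0.4076, -0.0966, -0.6052), |rvec| = θ = 0.73603 rad = 42.171°
Rodrigues: sinθ=0.67135, 1−cosθ=0.25886; R = I + sinθ·[k]× + (1−cosθ)·[k]×²:
    [+0.82053 +0.57083 +0.02976]
    [-0.53320 +0.74560 +0.39972]
    [+0.20598 -0.34385 +0.91616]
t = (-0.2921, -0.0732, 0.8395) m
M0: Pc = R·M0+t = (-0.31645, +0.05148, +0.78589); u = 499.6·(-0.31645)/0.78589 + 339.0 = 137.8322, v = 890.8·(+0.05148)/0.78589 + 254.6 = 312.9559
M1: Pc = R·M1+t = (-0.15644, -0.05249, +0.82606); u = 499.6·(-0.15644)/0.82606 + 339.0 = 244.3836, v = 890.8·(-0.05249)/0.82606 + 254.6 = 197.9947
M2: Pc = R·M2+t = (-0.26775, -0.19788, +0.89311); u = 499.6·(-0.26775)/0.89311 + 339.0 = 189.2194, v = 890.8·(-0.19788)/0.89311 + 254.6 = 57.2281
M3: Pc = R·M3+t = (-0.42776, -0.09391, +0.85294); u = 499.6·(-0.42776)/0.85294 + 339.0 = 88.4464, v = 890.8·(-0.09391)/0.85294 + 254.6 = 156.5232

c0=(137.83, 312.96) c1=(244.38, 197.99) c2=(189.22, 57.23) c3=(88.45, 156.52)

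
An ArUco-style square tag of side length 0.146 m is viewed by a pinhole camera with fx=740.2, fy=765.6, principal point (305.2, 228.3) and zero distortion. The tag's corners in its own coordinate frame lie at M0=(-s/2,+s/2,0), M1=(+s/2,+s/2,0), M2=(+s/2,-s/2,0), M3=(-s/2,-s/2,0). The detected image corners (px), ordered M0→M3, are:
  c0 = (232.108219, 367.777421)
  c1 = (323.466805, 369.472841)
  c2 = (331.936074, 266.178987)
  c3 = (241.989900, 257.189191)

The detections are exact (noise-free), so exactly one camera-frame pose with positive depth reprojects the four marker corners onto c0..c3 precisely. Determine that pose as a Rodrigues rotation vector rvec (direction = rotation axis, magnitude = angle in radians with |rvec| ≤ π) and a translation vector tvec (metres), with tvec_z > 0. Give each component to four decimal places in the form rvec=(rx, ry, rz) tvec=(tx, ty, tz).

rvec=(-0.0381, -0.5184, 0.1011) tvec=(-0.0301, 0.1187, 1.0478)

Intrinsics K: fx=740.2, fy=765.6, cx=305.2, cy=228.3
Marker side s = 0.146 m; corners in marker frame (Z=0):
  M0 = (-0.0730, +0.0730, 0)
  M1 = (+0.0730, +0.0730, 0)
  M2 = (+0.0730, -0.0730, 0)
  M3 = (-0.0730, -0.0730, 0)
Detected image corners:
  c0 = (232.108219, 367.777421) px
  c1 = (323.466805, 369.472841) px
  c2 = (331.936074, 266.178987) px
  c3 = (241.989900, 257.189191) px
Planar DLT: solve 8×8 A·h = b for H (H[2,2]=1):
  H  [+753.64207 -79.37659 +283.95066]
  H  [+184.86820 +712.98041 +315.01548]
  H  [+0.47014 -0.05913 +1.00000]
B = K⁻¹H; ‖b₁‖=0.954347, ‖b₂‖=0.954347; λ = 2/(‖b₁‖+‖b₂‖) = 1.047837, sign → tz>0 ⇒ λ=+1.047837
r₁ = λ·B[:,0] = (+0.86374,+0.10612,+0.49263); r₂ = λ·B[:,1] = (-0.08682,+0.99430,-0.06196)
r₃ = r₁×r₂ = (-0.49640,+0.01075,+0.86803); SVD([r₁ r₂ r₃]) → R = UVᵀ:
  R  [+0.86374 -0.08682 -0.49640]
  R  [+0.10612 +0.99430 +0.01075]
  R  [+0.49263 -0.06196 +0.86803]
t = (-0.03008, +0.11868, +1.04784) m
tr R = 2.726069; θ = arccos((tr R − 1)/2) = 0.529550 rad = 30.341°
axis k = ((R−Rᵀ)₃₂, (R−Rᵀ)₁₃, (R−Rᵀ)₂₁) / (2 sinθ) = (-0.071965, -0.978954, +0.190973)
rvec = θ·k = (-0.038109, -0.518405, +0.101130)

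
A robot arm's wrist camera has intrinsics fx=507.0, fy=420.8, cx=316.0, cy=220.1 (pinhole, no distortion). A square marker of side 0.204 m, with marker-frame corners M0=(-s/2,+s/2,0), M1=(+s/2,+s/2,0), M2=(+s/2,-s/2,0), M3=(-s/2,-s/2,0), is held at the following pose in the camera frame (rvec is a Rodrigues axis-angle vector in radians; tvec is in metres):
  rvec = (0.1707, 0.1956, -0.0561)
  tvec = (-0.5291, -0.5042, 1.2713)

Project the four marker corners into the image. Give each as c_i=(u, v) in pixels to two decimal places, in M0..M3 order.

c0=(75.07, 91.47) c1=(147.29, 84.74) c2=(136.71, 12.66) c3=(62.93, 21.86)

Intrinsics K: fx=507.0, fy=420.8, cx=316.0, cy=220.1
Marker side s = 0.204 m; corners in marker frame (Z=0):
  M0 = (-0.1020, +0.1020, 0)
  M1 = (+0.1020, +0.1020, 0)
  M2 = (+0.1020, -0.1020, 0)
  M3 = (-0.1020, -0.1020, 0)
rvec = (0.1707, 0.1956, -0.0561), |rvec| = θ = 0.26560 rad = 15.218°
Rodrigues: sinθ=0.26249, 1−cosθ=0.03507; R = I + sinθ·[k]× + (1−cosθ)·[k]×²:
    [+0.97942 +0.07204 +0.18855]
    [-0.03885 +0.98395 -0.17415]
    [-0.19807 +0.16325 +0.96650]
t = (-0.5291, -0.5042, 1.2713) m
M0: Pc = R·M0+t = (-0.62165, -0.39987, +1.30815); u = 507.0·(-0.62165)/1.30815 + 316.0 = 75.0667, v = 420.8·(-0.39987)/1.30815 + 220.1 = 91.4705
M1: Pc = R·M1+t = (-0.42185, -0.40780, +1.26775); u = 507.0·(-0.42185)/1.26775 + 316.0 = 147.2925, v = 420.8·(-0.40780)/1.26775 + 220.1 = 84.7404
M2: Pc = R·M2+t = (-0.43655, -0.60853, +1.23445); u = 507.0·(-0.43655)/1.23445 + 316.0 = 136.7054, v = 420.8·(-0.60853)/1.23445 + 220.1 = 12.6648
M3: Pc = R·M3+t = (-0.63635, -0.60060, +1.27485); u = 507.0·(-0.63635)/1.27485 + 316.0 = 62.9284, v = 420.8·(-0.60060)/1.27485 + 220.1 = 21.8552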